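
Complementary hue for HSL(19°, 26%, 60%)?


Complement = opposite side of color wheel = hue + 180°
H' = (19 + 180) mod 360 = 199°
S and L unchanged.
= HSL(199°, 26%, 60%)


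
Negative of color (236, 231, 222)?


Invert: (255-R, 255-G, 255-B)
R: 255-236 = 19
G: 255-231 = 24
B: 255-222 = 33
= RGB(19, 24, 33)


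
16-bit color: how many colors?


Colors = 2^bits = 2^16
= 65,536 colors


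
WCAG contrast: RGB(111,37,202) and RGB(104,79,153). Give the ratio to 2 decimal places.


Linearize each sRGB channel c=v/255: c/12.92 if c ≤ 0.04045 else ((c+0.055)/1.055)^2.4
L = 0.2126×R_lin + 0.7152×G_lin + 0.0722×B_lin
Color 1 (111,37,202):
  R=111: 111/255≈0.4353 > 0.04045 → ((0.4353+0.055)/1.055)^2.4 ≈ 0.15896
  G=37: 37/255≈0.1451 > 0.04045 → ((0.1451+0.055)/1.055)^2.4 ≈ 0.01850
  B=202: 202/255≈0.7922 > 0.04045 → ((0.7922+0.055)/1.055)^2.4 ≈ 0.59062
  L1 = 0.2126×0.15896 + 0.7152×0.01850 + 0.0722×0.59062 ≈ 0.08967
Color 2 (104,79,153):
  R=104: 104/255≈0.4078 > 0.04045 → ((0.4078+0.055)/1.055)^2.4 ≈ 0.13843
  G=79: 79/255≈0.3098 > 0.04045 → ((0.3098+0.055)/1.055)^2.4 ≈ 0.07819
  B=153: 153/255≈0.6000 > 0.04045 → ((0.6000+0.055)/1.055)^2.4 ≈ 0.31855
  L2 = 0.2126×0.13843 + 0.7152×0.07819 + 0.0722×0.31855 ≈ 0.10835
Lighter = 0.10835, Darker = 0.08967
Ratio = (L_lighter + 0.05) / (L_darker + 0.05)
Ratio = (0.10835 + 0.05) / (0.08967 + 0.05) = 0.15835 / 0.13967 ≈ 1.1337
Ratio ≈ 1.13:1


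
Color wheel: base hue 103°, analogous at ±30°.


Base hue: 103°
Left analog: (103 - 30) mod 360 = 73°
Right analog: (103 + 30) mod 360 = 133°
Analogous hues = 73° and 133°


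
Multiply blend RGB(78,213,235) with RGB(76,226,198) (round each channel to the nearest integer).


Multiply: C = A×B/255, rounded to nearest integer
R: 78×76/255 = 5928/255 ≈ 23.247 → 23
G: 213×226/255 = 48138/255 ≈ 188.776 → 189
B: 235×198/255 = 46530/255 ≈ 182.471 → 182
= RGB(23, 189, 182)


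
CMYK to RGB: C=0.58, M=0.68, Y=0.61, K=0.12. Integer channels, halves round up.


R = 255 × (1-C) × (1-K) = 255 × 0.42 × 0.88 = 94.248 → 94
G = 255 × (1-M) × (1-K) = 255 × 0.32 × 0.88 = 71.808 → 72
B = 255 × (1-Y) × (1-K) = 255 × 0.39 × 0.88 = 87.516 → 88
= RGB(94, 72, 88)


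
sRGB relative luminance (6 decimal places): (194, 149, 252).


Linearize each channel (sRGB transfer function): c = v/255; c_lin = c/12.92 if c ≤ 0.04045, else ((c+0.055)/1.055)^2.4
  R: 194/255 ≈ 0.760784 > 0.04045 → ((0.760784+0.055)/1.055)^2.4 ≈ 0.539479
  G: 149/255 ≈ 0.584314 > 0.04045 → ((0.584314+0.055)/1.055)^2.4 ≈ 0.300544
  B: 252/255 ≈ 0.988235 > 0.04045 → ((0.988235+0.055)/1.055)^2.4 ≈ 0.973445
R_lin = 0.539479, G_lin = 0.300544, B_lin = 0.973445
L = 0.2126×R + 0.7152×G + 0.0722×B
L = 0.2126×0.539479 + 0.7152×0.300544 + 0.0722×0.973445
L ≈ 0.399925


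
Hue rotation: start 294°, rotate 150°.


New hue = (H + rotation) mod 360
New hue = (294 + 150) mod 360
= 444 mod 360
= 84°


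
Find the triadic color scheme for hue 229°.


Triadic: equally spaced at 120° intervals
H1 = 229°
H2 = (229 + 120) mod 360 = 349°
H3 = (229 + 240) mod 360 = 109°
Triadic = 229°, 349°, 109°


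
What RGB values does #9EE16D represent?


9E → 158 (R)
E1 → 225 (G)
6D → 109 (B)
= RGB(158, 225, 109)


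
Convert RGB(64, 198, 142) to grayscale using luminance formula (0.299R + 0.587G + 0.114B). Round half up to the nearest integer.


Gray = 0.299×R + 0.587×G + 0.114×B
Gray = 0.299×64 + 0.587×198 + 0.114×142
Gray = 19.136 + 116.226 + 16.188
Gray = 151.550 → round half up → 152
Gray = 152


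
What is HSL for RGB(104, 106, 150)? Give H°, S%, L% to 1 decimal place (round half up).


Normalize: R'=104/255≈0.4078, G'=106/255≈0.4157, B'=150/255≈0.5882
Max=150/255, Min=104/255, Δ=Max-Min=46/255
L = (Max+Min)/2 = (150+104)/510 = 254/510 = 0.49803… → L = 49.8%
L ≤ 0.5 → S = Δ/(Max+Min) = 46/(150+104) = 46/254 = 0.18110… → S = 18.1%
(the 1/255 factors cancel in S and H, so raw channel differences can be used)
Max is B' → H = 60 × ((R-G)/Δ + 4) = 60 × ((104-106)/46 + 4)
  -2/46 + 4 = -0.0434… + 4 = 3.9565…
  H = 60 × 3.9565… = 237.391…° → H = 237.4°
= HSL(237.4°, 18.1%, 49.8%)


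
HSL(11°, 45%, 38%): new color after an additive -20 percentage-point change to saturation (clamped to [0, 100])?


Original S = 45%
Adjustment = -20 percentage points
New S = 45 + (-20) = 25
Clamp to [0, 100] → 25
= HSL(11°, 25%, 38%)


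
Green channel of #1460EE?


Color: #1460EE
R = 14 = 20
G = 60 = 96
B = EE = 238
Green = 96


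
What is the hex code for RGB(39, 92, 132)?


R = 39 → 27 (hex)
G = 92 → 5C (hex)
B = 132 → 84 (hex)
Hex = #275C84


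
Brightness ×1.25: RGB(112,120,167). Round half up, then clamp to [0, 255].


Multiply each channel by 1.25, round half up, clamp to [0, 255]
R: 112×1.25 = 140
G: 120×1.25 = 150
B: 167×1.25 = 208.75 → round → 209
= RGB(140, 150, 209)


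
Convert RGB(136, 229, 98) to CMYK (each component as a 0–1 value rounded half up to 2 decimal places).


R'=136/255≈0.5333, G'=229/255≈0.8980, B'=98/255≈0.3843
K = 1 - max(R',G',B') = 1 - 229/255 = 26/255 = 0.10196… → 0.10
(1-R'-K)/(1-K) simplifies to (max-R)/max with max = 229:
C = (229-136)/229 = 93/229 = 0.40611… → 0.41
M = (229-229)/229 = 0/229 = 0 → 0.00
Y = (229-98)/229 = 131/229 = 0.57205… → 0.57
= CMYK(0.41, 0.00, 0.57, 0.10)


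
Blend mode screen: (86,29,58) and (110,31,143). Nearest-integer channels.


Screen: C = 255 - (255-A)×(255-B)/255, rounded to nearest integer
R: 255 - (255-86)×(255-110)/255 = 255 - 24505/255 ≈ 255 - 96.098 = 158.902 → 159
G: 255 - (255-29)×(255-31)/255 = 255 - 50624/255 ≈ 255 - 198.525 = 56.475 → 56
B: 255 - (255-58)×(255-143)/255 = 255 - 22064/255 ≈ 255 - 86.525 = 168.475 → 168
= RGB(159, 56, 168)


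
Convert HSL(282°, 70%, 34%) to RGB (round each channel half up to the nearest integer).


H=282°, S=0.70, L=0.34
C = (1-|2L-1|)×S = (1-|-0.32|)×0.70 = 0.476
H' = H/60 = 282/60 ≈ 4.7000; X = C×(1-|H' mod 2 - 1|) = 0.3332
m = L - C/2 = 0.34 - 0.238 = 0.102
Sector ⌊H'⌋ = 4 → (R',G',B') = (0.3332, 0.0, 0.476)
RGB = ((R'+m)×255, (G'+m)×255, (B'+m)×255) = (110.976, 26.01, 147.39)
Round half up → RGB(111, 26, 147)


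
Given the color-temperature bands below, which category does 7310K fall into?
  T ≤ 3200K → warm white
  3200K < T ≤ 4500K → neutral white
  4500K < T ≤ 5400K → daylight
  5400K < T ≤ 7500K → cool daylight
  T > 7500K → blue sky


Temperature: 7310K
5400K < 7310K ≤ 7500K → cool daylight
Classification: cool daylight


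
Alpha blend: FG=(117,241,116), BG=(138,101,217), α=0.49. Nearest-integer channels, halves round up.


C = α×F + (1-α)×B, with 1-α = 0.51
R: 0.49×117 + 0.51×138 = 57.33 + 70.38 = 127.71 → 128
G: 0.49×241 + 0.51×101 = 118.09 + 51.51 = 169.60 → 170
B: 0.49×116 + 0.51×217 = 56.84 + 110.67 = 167.51 → 168
= RGB(128, 170, 168)


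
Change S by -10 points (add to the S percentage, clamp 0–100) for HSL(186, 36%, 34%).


Original S = 36%
Adjustment = -10 percentage points
New S = 36 + (-10) = 26
Clamp to [0, 100] → 26
= HSL(186°, 26%, 34%)


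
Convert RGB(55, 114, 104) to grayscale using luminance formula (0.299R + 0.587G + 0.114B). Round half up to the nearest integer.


Gray = 0.299×R + 0.587×G + 0.114×B
Gray = 0.299×55 + 0.587×114 + 0.114×104
Gray = 16.445 + 66.918 + 11.856
Gray = 95.219 → round half up → 95
Gray = 95


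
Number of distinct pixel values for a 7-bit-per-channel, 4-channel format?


Total bits = 7 bits/channel × 4 channels = 28 bits
Distinct pixel values = 2^28
= 268,435,456 pixel values


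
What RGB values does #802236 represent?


80 → 128 (R)
22 → 34 (G)
36 → 54 (B)
= RGB(128, 34, 54)


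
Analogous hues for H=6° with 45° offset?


Base hue: 6°
Left analog: (6 - 45) mod 360 = 321°
Right analog: (6 + 45) mod 360 = 51°
Analogous hues = 321° and 51°


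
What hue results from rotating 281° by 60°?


New hue = (H + rotation) mod 360
New hue = (281 + 60) mod 360
= 341 mod 360
= 341°


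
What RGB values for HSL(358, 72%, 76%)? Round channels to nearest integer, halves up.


H=358°, S=0.72, L=0.76
C = (1-|2L-1|)×S = (1-|0.52|)×0.72 = 0.3456
H' = H/60 = 358/60 ≈ 5.9667; X = C×(1-|H' mod 2 - 1|) = 0.01152
m = L - C/2 = 0.76 - 0.1728 = 0.5872
Sector ⌊H'⌋ = 5 → (R',G',B') = (0.3456, 0.0, 0.01152)
RGB = ((R'+m)×255, (G'+m)×255, (B'+m)×255) = (237.864, 149.736, 152.6736)
Round half up → RGB(238, 150, 153)


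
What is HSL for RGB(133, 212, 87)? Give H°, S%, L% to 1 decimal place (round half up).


Normalize: R'=133/255≈0.5216, G'=212/255≈0.8314, B'=87/255≈0.3412
Max=212/255, Min=87/255, Δ=Max-Min=125/255
L = (Max+Min)/2 = (212+87)/510 = 299/510 = 0.58627… → L = 58.6%
L > 0.5 → S = Δ/(2-Max-Min) = 125/(510-212-87) = 125/211 = 0.59241… → S = 59.2%
(the 1/255 factors cancel in S and H, so raw channel differences can be used)
Max is G' → H = 60 × ((B-R)/Δ + 2) = 60 × ((87-133)/125 + 2)
  -46/125 + 2 = -0.368 + 2 = 1.632
  H = 60 × 1.632 = 97.92° → H = 97.9°
= HSL(97.9°, 59.2%, 58.6%)


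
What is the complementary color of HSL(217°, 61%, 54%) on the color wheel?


Complement = opposite side of color wheel = hue + 180°
H' = (217 + 180) mod 360 = 37°
S and L unchanged.
= HSL(37°, 61%, 54%)


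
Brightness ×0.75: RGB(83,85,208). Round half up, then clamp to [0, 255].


Multiply each channel by 0.75, round half up, clamp to [0, 255]
R: 83×0.75 = 62.25 → round → 62
G: 85×0.75 = 63.75 → round → 64
B: 208×0.75 = 156
= RGB(62, 64, 156)


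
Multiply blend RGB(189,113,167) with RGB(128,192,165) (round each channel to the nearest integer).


Multiply: C = A×B/255, rounded to nearest integer
R: 189×128/255 = 24192/255 ≈ 94.871 → 95
G: 113×192/255 = 21696/255 ≈ 85.082 → 85
B: 167×165/255 = 27555/255 ≈ 108.059 → 108
= RGB(95, 85, 108)


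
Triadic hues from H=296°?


Triadic: equally spaced at 120° intervals
H1 = 296°
H2 = (296 + 120) mod 360 = 56°
H3 = (296 + 240) mod 360 = 176°
Triadic = 296°, 56°, 176°


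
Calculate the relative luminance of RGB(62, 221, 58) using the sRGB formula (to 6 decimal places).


Linearize each channel (sRGB transfer function): c = v/255; c_lin = c/12.92 if c ≤ 0.04045, else ((c+0.055)/1.055)^2.4
  R: 62/255 ≈ 0.243137 > 0.04045 → ((0.243137+0.055)/1.055)^2.4 ≈ 0.048172
  G: 221/255 ≈ 0.866667 > 0.04045 → ((0.866667+0.055)/1.055)^2.4 ≈ 0.723055
  B: 58/255 ≈ 0.227451 > 0.04045 → ((0.227451+0.055)/1.055)^2.4 ≈ 0.042311
R_lin = 0.048172, G_lin = 0.723055, B_lin = 0.042311
L = 0.2126×R + 0.7152×G + 0.0722×B
L = 0.2126×0.048172 + 0.7152×0.723055 + 0.0722×0.042311
L ≈ 0.530425


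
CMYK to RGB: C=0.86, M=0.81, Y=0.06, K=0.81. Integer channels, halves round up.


R = 255 × (1-C) × (1-K) = 255 × 0.14 × 0.19 = 6.783 → 7
G = 255 × (1-M) × (1-K) = 255 × 0.19 × 0.19 = 9.2055 → 9
B = 255 × (1-Y) × (1-K) = 255 × 0.94 × 0.19 = 45.543 → 46
= RGB(7, 9, 46)


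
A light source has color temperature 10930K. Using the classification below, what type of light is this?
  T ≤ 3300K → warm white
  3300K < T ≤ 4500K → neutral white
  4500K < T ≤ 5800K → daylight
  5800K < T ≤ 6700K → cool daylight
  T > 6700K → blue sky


Temperature: 10930K
10930K > 6700K → blue sky
Classification: blue sky


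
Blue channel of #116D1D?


Color: #116D1D
R = 11 = 17
G = 6D = 109
B = 1D = 29
Blue = 29


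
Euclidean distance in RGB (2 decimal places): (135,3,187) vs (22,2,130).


d = √[(R₁-R₂)² + (G₁-G₂)² + (B₁-B₂)²]
d = √[(135-22)² + (3-2)² + (187-130)²]
d = √[12769 + 1 + 3249]
d = √16019
d ≈ 126.57


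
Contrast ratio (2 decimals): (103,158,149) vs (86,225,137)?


Linearize each sRGB channel c=v/255: c/12.92 if c ≤ 0.04045 else ((c+0.055)/1.055)^2.4
L = 0.2126×R_lin + 0.7152×G_lin + 0.0722×B_lin
Color 1 (103,158,149):
  R=103: 103/255≈0.4039 > 0.04045 → ((0.4039+0.055)/1.055)^2.4 ≈ 0.13563
  G=158: 158/255≈0.6196 > 0.04045 → ((0.6196+0.055)/1.055)^2.4 ≈ 0.34191
  B=149: 149/255≈0.5843 > 0.04045 → ((0.5843+0.055)/1.055)^2.4 ≈ 0.30054
  L1 = 0.2126×0.13563 + 0.7152×0.34191 + 0.0722×0.30054 ≈ 0.29507
Color 2 (86,225,137):
  R=86: 86/255≈0.3373 > 0.04045 → ((0.3373+0.055)/1.055)^2.4 ≈ 0.09306
  G=225: 225/255≈0.8824 > 0.04045 → ((0.8824+0.055)/1.055)^2.4 ≈ 0.75294
  B=137: 137/255≈0.5373 > 0.04045 → ((0.5373+0.055)/1.055)^2.4 ≈ 0.25016
  L2 = 0.2126×0.09306 + 0.7152×0.75294 + 0.0722×0.25016 ≈ 0.57635
Lighter = 0.57635, Darker = 0.29507
Ratio = (L_lighter + 0.05) / (L_darker + 0.05)
Ratio = (0.57635 + 0.05) / (0.29507 + 0.05) = 0.62635 / 0.34507 ≈ 1.8151
Ratio ≈ 1.82:1


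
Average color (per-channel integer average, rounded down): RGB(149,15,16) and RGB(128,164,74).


Midpoint: each channel = ⌊(C₁+C₂)/2⌋
R: ⌊(149+128)/2⌋ = 138
G: ⌊(15+164)/2⌋ = 89
B: ⌊(16+74)/2⌋ = 45
= RGB(138, 89, 45)


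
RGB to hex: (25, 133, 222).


R = 25 → 19 (hex)
G = 133 → 85 (hex)
B = 222 → DE (hex)
Hex = #1985DE


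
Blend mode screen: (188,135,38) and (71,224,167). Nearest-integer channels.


Screen: C = 255 - (255-A)×(255-B)/255, rounded to nearest integer
R: 255 - (255-188)×(255-71)/255 = 255 - 12328/255 ≈ 255 - 48.345 = 206.655 → 207
G: 255 - (255-135)×(255-224)/255 = 255 - 3720/255 ≈ 255 - 14.588 = 240.412 → 240
B: 255 - (255-38)×(255-167)/255 = 255 - 19096/255 ≈ 255 - 74.886 = 180.114 → 180
= RGB(207, 240, 180)


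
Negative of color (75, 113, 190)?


Invert: (255-R, 255-G, 255-B)
R: 255-75 = 180
G: 255-113 = 142
B: 255-190 = 65
= RGB(180, 142, 65)


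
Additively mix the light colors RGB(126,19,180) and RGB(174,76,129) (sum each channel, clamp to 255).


Additive: each channel = min(255, C₁+C₂)
R: 126+174 = 300 → 255
G: 19+76 = 95 → 95
B: 180+129 = 309 → 255
= RGB(255, 95, 255)


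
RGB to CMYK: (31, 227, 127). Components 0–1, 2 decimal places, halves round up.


R'=31/255≈0.1216, G'=227/255≈0.8902, B'=127/255≈0.4980
K = 1 - max(R',G',B') = 1 - 227/255 = 28/255 = 0.10980… → 0.11
(1-R'-K)/(1-K) simplifies to (max-R)/max with max = 227:
C = (227-31)/227 = 196/227 = 0.86343… → 0.86
M = (227-227)/227 = 0/227 = 0 → 0.00
Y = (227-127)/227 = 100/227 = 0.44052… → 0.44
= CMYK(0.86, 0.00, 0.44, 0.11)


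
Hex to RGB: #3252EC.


32 → 50 (R)
52 → 82 (G)
EC → 236 (B)
= RGB(50, 82, 236)


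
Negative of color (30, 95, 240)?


Invert: (255-R, 255-G, 255-B)
R: 255-30 = 225
G: 255-95 = 160
B: 255-240 = 15
= RGB(225, 160, 15)


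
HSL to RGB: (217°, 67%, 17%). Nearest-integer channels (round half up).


H=217°, S=0.67, L=0.17
C = (1-|2L-1|)×S = (1-|-0.66|)×0.67 = 0.2278
H' = H/60 = 217/60 ≈ 3.6167; X = C×(1-|H' mod 2 - 1|) ≈ 0.0873
m = L - C/2 = 0.17 - 0.1139 = 0.0561
Sector ⌊H'⌋ = 3 → (R',G',B') = (0.0, ≈0.0873, 0.2278)
RGB = ((R'+m)×255, (G'+m)×255, (B'+m)×255) = (14.3055, 36.57295, 72.3945)
Round half up → RGB(14, 37, 72)


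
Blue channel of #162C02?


Color: #162C02
R = 16 = 22
G = 2C = 44
B = 02 = 2
Blue = 2


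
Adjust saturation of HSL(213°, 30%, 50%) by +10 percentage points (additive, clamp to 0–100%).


Original S = 30%
Adjustment = +10 percentage points
New S = 30 + (10) = 40
Clamp to [0, 100] → 40
= HSL(213°, 40%, 50%)


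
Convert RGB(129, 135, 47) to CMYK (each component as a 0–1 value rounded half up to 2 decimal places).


R'=129/255≈0.5059, G'=135/255≈0.5294, B'=47/255≈0.1843
K = 1 - max(R',G',B') = 1 - 135/255 = 120/255 = 0.47058… → 0.47
(1-R'-K)/(1-K) simplifies to (max-R)/max with max = 135:
C = (135-129)/135 = 6/135 = 0.04444… → 0.04
M = (135-135)/135 = 0/135 = 0 → 0.00
Y = (135-47)/135 = 88/135 = 0.65185… → 0.65
= CMYK(0.04, 0.00, 0.65, 0.47)


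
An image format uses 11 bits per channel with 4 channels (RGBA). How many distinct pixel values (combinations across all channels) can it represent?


Total bits = 11 bits/channel × 4 channels = 44 bits
Distinct pixel values = 2^44
= 17,592,186,044,416 pixel values


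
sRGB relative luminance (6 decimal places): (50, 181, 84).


Linearize each channel (sRGB transfer function): c = v/255; c_lin = c/12.92 if c ≤ 0.04045, else ((c+0.055)/1.055)^2.4
  R: 50/255 ≈ 0.196078 > 0.04045 → ((0.196078+0.055)/1.055)^2.4 ≈ 0.031896
  G: 181/255 ≈ 0.709804 > 0.04045 → ((0.709804+0.055)/1.055)^2.4 ≈ 0.462077
  B: 84/255 ≈ 0.329412 > 0.04045 → ((0.329412+0.055)/1.055)^2.4 ≈ 0.088656
R_lin = 0.031896, G_lin = 0.462077, B_lin = 0.088656
L = 0.2126×R + 0.7152×G + 0.0722×B
L = 0.2126×0.031896 + 0.7152×0.462077 + 0.0722×0.088656
L ≈ 0.343660


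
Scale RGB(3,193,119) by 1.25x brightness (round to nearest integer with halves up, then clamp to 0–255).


Multiply each channel by 1.25, round half up, clamp to [0, 255]
R: 3×1.25 = 3.75 → round → 4
G: 193×1.25 = 241.25 → round → 241
B: 119×1.25 = 148.75 → round → 149
= RGB(4, 241, 149)


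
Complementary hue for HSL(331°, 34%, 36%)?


Complement = opposite side of color wheel = hue + 180°
H' = (331 + 180) mod 360 = 151°
S and L unchanged.
= HSL(151°, 34%, 36%)


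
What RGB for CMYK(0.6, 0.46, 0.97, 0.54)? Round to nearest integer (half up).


R = 255 × (1-C) × (1-K) = 255 × 0.40 × 0.46 = 46.92 → 47
G = 255 × (1-M) × (1-K) = 255 × 0.54 × 0.46 = 63.342 → 63
B = 255 × (1-Y) × (1-K) = 255 × 0.03 × 0.46 = 3.519 → 4
= RGB(47, 63, 4)


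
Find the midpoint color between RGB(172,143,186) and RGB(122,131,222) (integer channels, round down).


Midpoint: each channel = ⌊(C₁+C₂)/2⌋
R: ⌊(172+122)/2⌋ = 147
G: ⌊(143+131)/2⌋ = 137
B: ⌊(186+222)/2⌋ = 204
= RGB(147, 137, 204)


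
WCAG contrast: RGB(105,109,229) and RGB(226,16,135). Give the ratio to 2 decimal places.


Linearize each sRGB channel c=v/255: c/12.92 if c ≤ 0.04045 else ((c+0.055)/1.055)^2.4
L = 0.2126×R_lin + 0.7152×G_lin + 0.0722×B_lin
Color 1 (105,109,229):
  R=105: 105/255≈0.4118 > 0.04045 → ((0.4118+0.055)/1.055)^2.4 ≈ 0.14126
  G=109: 109/255≈0.4275 > 0.04045 → ((0.4275+0.055)/1.055)^2.4 ≈ 0.15293
  B=229: 229/255≈0.8980 > 0.04045 → ((0.8980+0.055)/1.055)^2.4 ≈ 0.78354
  L1 = 0.2126×0.14126 + 0.7152×0.15293 + 0.0722×0.78354 ≈ 0.19598
Color 2 (226,16,135):
  R=226: 226/255≈0.8863 > 0.04045 → ((0.8863+0.055)/1.055)^2.4 ≈ 0.76052
  G=16: 16/255≈0.0627 > 0.04045 → ((0.0627+0.055)/1.055)^2.4 ≈ 0.00518
  B=135: 135/255≈0.5294 > 0.04045 → ((0.5294+0.055)/1.055)^2.4 ≈ 0.24228
  L2 = 0.2126×0.76052 + 0.7152×0.00518 + 0.0722×0.24228 ≈ 0.18289
Lighter = 0.19598, Darker = 0.18289
Ratio = (L_lighter + 0.05) / (L_darker + 0.05)
Ratio = (0.19598 + 0.05) / (0.18289 + 0.05) = 0.24598 / 0.23289 ≈ 1.0562
Ratio ≈ 1.06:1


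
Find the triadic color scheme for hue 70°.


Triadic: equally spaced at 120° intervals
H1 = 70°
H2 = (70 + 120) mod 360 = 190°
H3 = (70 + 240) mod 360 = 310°
Triadic = 70°, 190°, 310°


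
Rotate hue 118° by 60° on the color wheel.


New hue = (H + rotation) mod 360
New hue = (118 + 60) mod 360
= 178 mod 360
= 178°


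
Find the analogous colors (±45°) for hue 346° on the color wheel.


Base hue: 346°
Left analog: (346 - 45) mod 360 = 301°
Right analog: (346 + 45) mod 360 = 31°
Analogous hues = 301° and 31°


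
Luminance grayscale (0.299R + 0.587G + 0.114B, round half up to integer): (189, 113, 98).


Gray = 0.299×R + 0.587×G + 0.114×B
Gray = 0.299×189 + 0.587×113 + 0.114×98
Gray = 56.511 + 66.331 + 11.172
Gray = 134.014 → round half up → 134
Gray = 134


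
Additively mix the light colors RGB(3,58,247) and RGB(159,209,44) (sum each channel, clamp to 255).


Additive: each channel = min(255, C₁+C₂)
R: 3+159 = 162 → 162
G: 58+209 = 267 → 255
B: 247+44 = 291 → 255
= RGB(162, 255, 255)


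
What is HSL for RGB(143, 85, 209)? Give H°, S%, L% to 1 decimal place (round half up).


Normalize: R'=143/255≈0.5608, G'=85/255≈0.3333, B'=209/255≈0.8196
Max=209/255, Min=85/255, Δ=Max-Min=124/255
L = (Max+Min)/2 = (209+85)/510 = 294/510 = 0.57647… → L = 57.6%
L > 0.5 → S = Δ/(2-Max-Min) = 124/(510-209-85) = 124/216 = 0.57407… → S = 57.4%
(the 1/255 factors cancel in S and H, so raw channel differences can be used)
Max is B' → H = 60 × ((R-G)/Δ + 4) = 60 × ((143-85)/124 + 4)
  58/124 + 4 = 0.4677… + 4 = 4.4677…
  H = 60 × 4.4677… = 268.064…° → H = 268.1°
= HSL(268.1°, 57.4%, 57.6%)


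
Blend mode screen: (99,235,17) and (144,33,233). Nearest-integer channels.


Screen: C = 255 - (255-A)×(255-B)/255, rounded to nearest integer
R: 255 - (255-99)×(255-144)/255 = 255 - 17316/255 ≈ 255 - 67.906 = 187.094 → 187
G: 255 - (255-235)×(255-33)/255 = 255 - 4440/255 ≈ 255 - 17.412 = 237.588 → 238
B: 255 - (255-17)×(255-233)/255 = 255 - 5236/255 ≈ 255 - 20.533 = 234.467 → 234
= RGB(187, 238, 234)


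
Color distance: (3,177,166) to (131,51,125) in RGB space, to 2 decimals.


d = √[(R₁-R₂)² + (G₁-G₂)² + (B₁-B₂)²]
d = √[(3-131)² + (177-51)² + (166-125)²]
d = √[16384 + 15876 + 1681]
d = √33941
d ≈ 184.23


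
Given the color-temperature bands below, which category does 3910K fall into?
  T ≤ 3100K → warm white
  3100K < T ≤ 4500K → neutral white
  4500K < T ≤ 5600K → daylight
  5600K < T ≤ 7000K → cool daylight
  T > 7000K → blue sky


Temperature: 3910K
3100K < 3910K ≤ 4500K → neutral white
Classification: neutral white


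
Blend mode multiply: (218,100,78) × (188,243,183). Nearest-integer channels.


Multiply: C = A×B/255, rounded to nearest integer
R: 218×188/255 = 40984/255 ≈ 160.722 → 161
G: 100×243/255 = 24300/255 ≈ 95.294 → 95
B: 78×183/255 = 14274/255 ≈ 55.976 → 56
= RGB(161, 95, 56)


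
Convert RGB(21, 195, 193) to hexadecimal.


R = 21 → 15 (hex)
G = 195 → C3 (hex)
B = 193 → C1 (hex)
Hex = #15C3C1


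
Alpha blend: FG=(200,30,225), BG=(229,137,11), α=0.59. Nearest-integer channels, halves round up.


C = α×F + (1-α)×B, with 1-α = 0.41
R: 0.59×200 + 0.41×229 = 118.00 + 93.89 = 211.89 → 212
G: 0.59×30 + 0.41×137 = 17.70 + 56.17 = 73.87 → 74
B: 0.59×225 + 0.41×11 = 132.75 + 4.51 = 137.26 → 137
= RGB(212, 74, 137)


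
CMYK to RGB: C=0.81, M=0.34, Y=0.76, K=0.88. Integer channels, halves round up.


R = 255 × (1-C) × (1-K) = 255 × 0.19 × 0.12 = 5.814 → 6
G = 255 × (1-M) × (1-K) = 255 × 0.66 × 0.12 = 20.196 → 20
B = 255 × (1-Y) × (1-K) = 255 × 0.24 × 0.12 = 7.344 → 7
= RGB(6, 20, 7)


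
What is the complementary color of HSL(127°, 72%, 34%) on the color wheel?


Complement = opposite side of color wheel = hue + 180°
H' = (127 + 180) mod 360 = 307°
S and L unchanged.
= HSL(307°, 72%, 34%)


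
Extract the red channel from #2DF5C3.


Color: #2DF5C3
R = 2D = 45
G = F5 = 245
B = C3 = 195
Red = 45


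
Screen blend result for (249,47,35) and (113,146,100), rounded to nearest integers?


Screen: C = 255 - (255-A)×(255-B)/255, rounded to nearest integer
R: 255 - (255-249)×(255-113)/255 = 255 - 852/255 ≈ 255 - 3.341 = 251.659 → 252
G: 255 - (255-47)×(255-146)/255 = 255 - 22672/255 ≈ 255 - 88.910 = 166.090 → 166
B: 255 - (255-35)×(255-100)/255 = 255 - 34100/255 ≈ 255 - 133.725 = 121.275 → 121
= RGB(252, 166, 121)


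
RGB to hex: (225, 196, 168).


R = 225 → E1 (hex)
G = 196 → C4 (hex)
B = 168 → A8 (hex)
Hex = #E1C4A8


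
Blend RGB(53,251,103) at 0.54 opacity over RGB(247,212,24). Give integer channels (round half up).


C = α×F + (1-α)×B, with 1-α = 0.46
R: 0.54×53 + 0.46×247 = 28.62 + 113.62 = 142.24 → 142
G: 0.54×251 + 0.46×212 = 135.54 + 97.52 = 233.06 → 233
B: 0.54×103 + 0.46×24 = 55.62 + 11.04 = 66.66 → 67
= RGB(142, 233, 67)


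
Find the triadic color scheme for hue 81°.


Triadic: equally spaced at 120° intervals
H1 = 81°
H2 = (81 + 120) mod 360 = 201°
H3 = (81 + 240) mod 360 = 321°
Triadic = 81°, 201°, 321°


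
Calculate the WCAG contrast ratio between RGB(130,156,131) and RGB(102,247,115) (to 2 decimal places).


Linearize each sRGB channel c=v/255: c/12.92 if c ≤ 0.04045 else ((c+0.055)/1.055)^2.4
L = 0.2126×R_lin + 0.7152×G_lin + 0.0722×B_lin
Color 1 (130,156,131):
  R=130: 130/255≈0.5098 > 0.04045 → ((0.5098+0.055)/1.055)^2.4 ≈ 0.22323
  G=156: 156/255≈0.6118 > 0.04045 → ((0.6118+0.055)/1.055)^2.4 ≈ 0.33245
  B=131: 131/255≈0.5137 > 0.04045 → ((0.5137+0.055)/1.055)^2.4 ≈ 0.22697
  L1 = 0.2126×0.22323 + 0.7152×0.33245 + 0.0722×0.22697 ≈ 0.30161
Color 2 (102,247,115):
  R=102: 102/255≈0.4000 > 0.04045 → ((0.4000+0.055)/1.055)^2.4 ≈ 0.13287
  G=247: 247/255≈0.9686 > 0.04045 → ((0.9686+0.055)/1.055)^2.4 ≈ 0.93011
  B=115: 115/255≈0.4510 > 0.04045 → ((0.4510+0.055)/1.055)^2.4 ≈ 0.17144
  L2 = 0.2126×0.13287 + 0.7152×0.93011 + 0.0722×0.17144 ≈ 0.70584
Lighter = 0.70584, Darker = 0.30161
Ratio = (L_lighter + 0.05) / (L_darker + 0.05)
Ratio = (0.70584 + 0.05) / (0.30161 + 0.05) = 0.75584 / 0.35161 ≈ 2.1496
Ratio ≈ 2.15:1


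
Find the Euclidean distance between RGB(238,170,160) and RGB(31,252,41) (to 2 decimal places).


d = √[(R₁-R₂)² + (G₁-G₂)² + (B₁-B₂)²]
d = √[(238-31)² + (170-252)² + (160-41)²]
d = √[42849 + 6724 + 14161]
d = √63734
d ≈ 252.46


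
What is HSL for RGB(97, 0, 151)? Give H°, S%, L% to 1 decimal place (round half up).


Normalize: R'=97/255≈0.3804, G'=0/255≈0.0000, B'=151/255≈0.5922
Max=151/255, Min=0/255, Δ=Max-Min=151/255
L = (Max+Min)/2 = (151+0)/510 = 151/510 = 0.29607… → L = 29.6%
L ≤ 0.5 → S = Δ/(Max+Min) = 151/(151+0) = 151/151 = 1 → S = 100.0%
(the 1/255 factors cancel in S and H, so raw channel differences can be used)
Max is B' → H = 60 × ((R-G)/Δ + 4) = 60 × ((97-0)/151 + 4)
  97/151 + 4 = 0.6423… + 4 = 4.6423…
  H = 60 × 4.6423… = 278.543…° → H = 278.5°
= HSL(278.5°, 100.0%, 29.6%)


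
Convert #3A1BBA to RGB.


3A → 58 (R)
1B → 27 (G)
BA → 186 (B)
= RGB(58, 27, 186)


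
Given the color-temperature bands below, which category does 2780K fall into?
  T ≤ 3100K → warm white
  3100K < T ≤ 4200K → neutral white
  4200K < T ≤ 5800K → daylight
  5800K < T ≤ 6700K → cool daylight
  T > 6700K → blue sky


Temperature: 2780K
2780K ≤ 3100K → warm white
Classification: warm white


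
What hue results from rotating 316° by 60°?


New hue = (H + rotation) mod 360
New hue = (316 + 60) mod 360
= 376 mod 360
= 16°


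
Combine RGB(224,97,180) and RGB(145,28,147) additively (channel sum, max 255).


Additive: each channel = min(255, C₁+C₂)
R: 224+145 = 369 → 255
G: 97+28 = 125 → 125
B: 180+147 = 327 → 255
= RGB(255, 125, 255)


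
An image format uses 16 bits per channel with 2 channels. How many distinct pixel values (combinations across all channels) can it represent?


Total bits = 16 bits/channel × 2 channels = 32 bits
Distinct pixel values = 2^32
= 4,294,967,296 pixel values


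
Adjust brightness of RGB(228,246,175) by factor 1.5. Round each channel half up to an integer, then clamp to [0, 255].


Multiply each channel by 1.5, round half up, clamp to [0, 255]
R: 228×1.5 = 342 → clamp → 255
G: 246×1.5 = 369 → clamp → 255
B: 175×1.5 = 262.5 → round → 263 → clamp → 255
= RGB(255, 255, 255)


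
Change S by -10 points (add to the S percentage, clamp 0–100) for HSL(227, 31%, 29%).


Original S = 31%
Adjustment = -10 percentage points
New S = 31 + (-10) = 21
Clamp to [0, 100] → 21
= HSL(227°, 21%, 29%)


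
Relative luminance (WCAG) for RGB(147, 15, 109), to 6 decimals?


Linearize each channel (sRGB transfer function): c = v/255; c_lin = c/12.92 if c ≤ 0.04045, else ((c+0.055)/1.055)^2.4
  R: 147/255 ≈ 0.576471 > 0.04045 → ((0.576471+0.055)/1.055)^2.4 ≈ 0.291771
  G: 15/255 ≈ 0.058824 > 0.04045 → ((0.058824+0.055)/1.055)^2.4 ≈ 0.004777
  B: 109/255 ≈ 0.427451 > 0.04045 → ((0.427451+0.055)/1.055)^2.4 ≈ 0.152926
R_lin = 0.291771, G_lin = 0.004777, B_lin = 0.152926
L = 0.2126×R + 0.7152×G + 0.0722×B
L = 0.2126×0.291771 + 0.7152×0.004777 + 0.0722×0.152926
L ≈ 0.076488


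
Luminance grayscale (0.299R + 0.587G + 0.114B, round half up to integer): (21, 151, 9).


Gray = 0.299×R + 0.587×G + 0.114×B
Gray = 0.299×21 + 0.587×151 + 0.114×9
Gray = 6.279 + 88.637 + 1.026
Gray = 95.942 → round half up → 96
Gray = 96


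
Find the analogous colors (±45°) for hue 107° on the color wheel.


Base hue: 107°
Left analog: (107 - 45) mod 360 = 62°
Right analog: (107 + 45) mod 360 = 152°
Analogous hues = 62° and 152°


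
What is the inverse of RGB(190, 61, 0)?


Invert: (255-R, 255-G, 255-B)
R: 255-190 = 65
G: 255-61 = 194
B: 255-0 = 255
= RGB(65, 194, 255)


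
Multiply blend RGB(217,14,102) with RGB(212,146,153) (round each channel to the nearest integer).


Multiply: C = A×B/255, rounded to nearest integer
R: 217×212/255 = 46004/255 ≈ 180.408 → 180
G: 14×146/255 = 2044/255 ≈ 8.016 → 8
B: 102×153/255 = 15606/255 ≈ 61.200 → 61
= RGB(180, 8, 61)


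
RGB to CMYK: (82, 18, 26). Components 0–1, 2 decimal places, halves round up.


R'=82/255≈0.3216, G'=18/255≈0.0706, B'=26/255≈0.1020
K = 1 - max(R',G',B') = 1 - 82/255 = 173/255 = 0.67843… → 0.68
(1-R'-K)/(1-K) simplifies to (max-R)/max with max = 82:
C = (82-82)/82 = 0/82 = 0 → 0.00
M = (82-18)/82 = 64/82 = 0.78048… → 0.78
Y = (82-26)/82 = 56/82 = 0.68292… → 0.68
= CMYK(0.00, 0.78, 0.68, 0.68)


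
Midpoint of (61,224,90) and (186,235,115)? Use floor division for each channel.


Midpoint: each channel = ⌊(C₁+C₂)/2⌋
R: ⌊(61+186)/2⌋ = 123
G: ⌊(224+235)/2⌋ = 229
B: ⌊(90+115)/2⌋ = 102
= RGB(123, 229, 102)


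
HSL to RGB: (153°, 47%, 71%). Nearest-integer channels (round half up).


H=153°, S=0.47, L=0.71
C = (1-|2L-1|)×S = (1-|0.42|)×0.47 = 0.2726
H' = H/60 = 153/60 ≈ 2.5500; X = C×(1-|H' mod 2 - 1|) = 0.14993
m = L - C/2 = 0.71 - 0.1363 = 0.5737
Sector ⌊H'⌋ = 2 → (R',G',B') = (0.0, 0.2726, 0.14993)
RGB = ((R'+m)×255, (G'+m)×255, (B'+m)×255) = (146.2935, 215.8065, 184.52565)
Round half up → RGB(146, 216, 185)


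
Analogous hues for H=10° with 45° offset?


Base hue: 10°
Left analog: (10 - 45) mod 360 = 325°
Right analog: (10 + 45) mod 360 = 55°
Analogous hues = 325° and 55°


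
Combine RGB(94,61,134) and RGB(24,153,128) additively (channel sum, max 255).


Additive: each channel = min(255, C₁+C₂)
R: 94+24 = 118 → 118
G: 61+153 = 214 → 214
B: 134+128 = 262 → 255
= RGB(118, 214, 255)


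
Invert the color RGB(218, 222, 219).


Invert: (255-R, 255-G, 255-B)
R: 255-218 = 37
G: 255-222 = 33
B: 255-219 = 36
= RGB(37, 33, 36)


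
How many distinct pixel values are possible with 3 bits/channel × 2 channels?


Total bits = 3 bits/channel × 2 channels = 6 bits
Distinct pixel values = 2^6
= 64 pixel values


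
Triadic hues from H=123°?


Triadic: equally spaced at 120° intervals
H1 = 123°
H2 = (123 + 120) mod 360 = 243°
H3 = (123 + 240) mod 360 = 3°
Triadic = 123°, 243°, 3°


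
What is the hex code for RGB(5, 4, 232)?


R = 5 → 05 (hex)
G = 4 → 04 (hex)
B = 232 → E8 (hex)
Hex = #0504E8


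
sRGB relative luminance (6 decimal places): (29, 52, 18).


Linearize each channel (sRGB transfer function): c = v/255; c_lin = c/12.92 if c ≤ 0.04045, else ((c+0.055)/1.055)^2.4
  R: 29/255 ≈ 0.113725 > 0.04045 → ((0.113725+0.055)/1.055)^2.4 ≈ 0.012286
  G: 52/255 ≈ 0.203922 > 0.04045 → ((0.203922+0.055)/1.055)^2.4 ≈ 0.034340
  B: 18/255 ≈ 0.070588 > 0.04045 → ((0.070588+0.055)/1.055)^2.4 ≈ 0.006049
R_lin = 0.012286, G_lin = 0.034340, B_lin = 0.006049
L = 0.2126×R + 0.7152×G + 0.0722×B
L = 0.2126×0.012286 + 0.7152×0.034340 + 0.0722×0.006049
L ≈ 0.027609


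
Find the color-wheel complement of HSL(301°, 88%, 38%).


Complement = opposite side of color wheel = hue + 180°
H' = (301 + 180) mod 360 = 121°
S and L unchanged.
= HSL(121°, 88%, 38%)


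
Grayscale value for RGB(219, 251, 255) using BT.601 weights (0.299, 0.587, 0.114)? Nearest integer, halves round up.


Gray = 0.299×R + 0.587×G + 0.114×B
Gray = 0.299×219 + 0.587×251 + 0.114×255
Gray = 65.481 + 147.337 + 29.070
Gray = 241.888 → round half up → 242
Gray = 242


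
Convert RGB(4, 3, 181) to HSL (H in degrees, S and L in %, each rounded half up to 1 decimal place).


Normalize: R'=4/255≈0.0157, G'=3/255≈0.0118, B'=181/255≈0.7098
Max=181/255, Min=3/255, Δ=Max-Min=178/255
L = (Max+Min)/2 = (181+3)/510 = 184/510 = 0.36078… → L = 36.1%
L ≤ 0.5 → S = Δ/(Max+Min) = 178/(181+3) = 178/184 = 0.96739… → S = 96.7%
(the 1/255 factors cancel in S and H, so raw channel differences can be used)
Max is B' → H = 60 × ((R-G)/Δ + 4) = 60 × ((4-3)/178 + 4)
  1/178 + 4 = 0.0056… + 4 = 4.0056…
  H = 60 × 4.0056… = 240.337…° → H = 240.3°
= HSL(240.3°, 96.7%, 36.1%)


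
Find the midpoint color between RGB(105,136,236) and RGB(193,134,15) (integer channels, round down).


Midpoint: each channel = ⌊(C₁+C₂)/2⌋
R: ⌊(105+193)/2⌋ = 149
G: ⌊(136+134)/2⌋ = 135
B: ⌊(236+15)/2⌋ = 125
= RGB(149, 135, 125)


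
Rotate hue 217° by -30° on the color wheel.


New hue = (H + rotation) mod 360
New hue = (217 -30) mod 360
= 187 mod 360
= 187°


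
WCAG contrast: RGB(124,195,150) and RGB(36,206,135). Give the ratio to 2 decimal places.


Linearize each sRGB channel c=v/255: c/12.92 if c ≤ 0.04045 else ((c+0.055)/1.055)^2.4
L = 0.2126×R_lin + 0.7152×G_lin + 0.0722×B_lin
Color 1 (124,195,150):
  R=124: 124/255≈0.4863 > 0.04045 → ((0.4863+0.055)/1.055)^2.4 ≈ 0.20156
  G=195: 195/255≈0.7647 > 0.04045 → ((0.7647+0.055)/1.055)^2.4 ≈ 0.54572
  B=150: 150/255≈0.5882 > 0.04045 → ((0.5882+0.055)/1.055)^2.4 ≈ 0.30499
  L1 = 0.2126×0.20156 + 0.7152×0.54572 + 0.0722×0.30499 ≈ 0.45517
Color 2 (36,206,135):
  R=36: 36/255≈0.1412 > 0.04045 → ((0.1412+0.055)/1.055)^2.4 ≈ 0.01764
  G=206: 206/255≈0.8078 > 0.04045 → ((0.8078+0.055)/1.055)^2.4 ≈ 0.61721
  B=135: 135/255≈0.5294 > 0.04045 → ((0.5294+0.055)/1.055)^2.4 ≈ 0.24228
  L2 = 0.2126×0.01764 + 0.7152×0.61721 + 0.0722×0.24228 ≈ 0.46267
Lighter = 0.46267, Darker = 0.45517
Ratio = (L_lighter + 0.05) / (L_darker + 0.05)
Ratio = (0.46267 + 0.05) / (0.45517 + 0.05) = 0.51267 / 0.50517 ≈ 1.0148
Ratio ≈ 1.01:1


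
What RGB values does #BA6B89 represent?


BA → 186 (R)
6B → 107 (G)
89 → 137 (B)
= RGB(186, 107, 137)


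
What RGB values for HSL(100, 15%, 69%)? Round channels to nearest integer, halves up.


H=100°, S=0.15, L=0.69
C = (1-|2L-1|)×S = (1-|0.38|)×0.15 = 0.093
H' = H/60 = 100/60 ≈ 1.6667; X = C×(1-|H' mod 2 - 1|) = 0.031
m = L - C/2 = 0.69 - 0.0465 = 0.6435
Sector ⌊H'⌋ = 1 → (R',G',B') = (0.031, 0.093, 0.0)
RGB = ((R'+m)×255, (G'+m)×255, (B'+m)×255) = (171.9975, 187.8075, 164.0925)
Round half up → RGB(172, 188, 164)


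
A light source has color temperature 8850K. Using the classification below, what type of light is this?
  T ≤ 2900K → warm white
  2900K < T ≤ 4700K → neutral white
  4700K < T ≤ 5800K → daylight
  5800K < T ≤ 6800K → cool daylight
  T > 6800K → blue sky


Temperature: 8850K
8850K > 6800K → blue sky
Classification: blue sky


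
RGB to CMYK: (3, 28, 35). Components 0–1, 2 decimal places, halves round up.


R'=3/255≈0.0118, G'=28/255≈0.1098, B'=35/255≈0.1373
K = 1 - max(R',G',B') = 1 - 35/255 = 220/255 = 0.86274… → 0.86
(1-R'-K)/(1-K) simplifies to (max-R)/max with max = 35:
C = (35-3)/35 = 32/35 = 0.91428… → 0.91
M = (35-28)/35 = 7/35 = 0.2 → 0.20
Y = (35-35)/35 = 0/35 = 0 → 0.00
= CMYK(0.91, 0.20, 0.00, 0.86)


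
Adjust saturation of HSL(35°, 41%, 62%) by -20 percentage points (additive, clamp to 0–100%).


Original S = 41%
Adjustment = -20 percentage points
New S = 41 + (-20) = 21
Clamp to [0, 100] → 21
= HSL(35°, 21%, 62%)


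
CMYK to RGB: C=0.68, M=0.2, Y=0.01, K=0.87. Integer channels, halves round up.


R = 255 × (1-C) × (1-K) = 255 × 0.32 × 0.13 = 10.608 → 11
G = 255 × (1-M) × (1-K) = 255 × 0.80 × 0.13 = 26.52 → 27
B = 255 × (1-Y) × (1-K) = 255 × 0.99 × 0.13 = 32.8185 → 33
= RGB(11, 27, 33)


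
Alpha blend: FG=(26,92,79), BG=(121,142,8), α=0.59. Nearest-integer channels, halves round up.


C = α×F + (1-α)×B, with 1-α = 0.41
R: 0.59×26 + 0.41×121 = 15.34 + 49.61 = 64.95 → 65
G: 0.59×92 + 0.41×142 = 54.28 + 58.22 = 112.50 → 113
B: 0.59×79 + 0.41×8 = 46.61 + 3.28 = 49.89 → 50
= RGB(65, 113, 50)


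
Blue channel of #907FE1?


Color: #907FE1
R = 90 = 144
G = 7F = 127
B = E1 = 225
Blue = 225


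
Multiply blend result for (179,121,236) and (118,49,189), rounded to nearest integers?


Multiply: C = A×B/255, rounded to nearest integer
R: 179×118/255 = 21122/255 ≈ 82.831 → 83
G: 121×49/255 = 5929/255 ≈ 23.251 → 23
B: 236×189/255 = 44604/255 ≈ 174.918 → 175
= RGB(83, 23, 175)


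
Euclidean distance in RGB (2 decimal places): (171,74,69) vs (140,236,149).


d = √[(R₁-R₂)² + (G₁-G₂)² + (B₁-B₂)²]
d = √[(171-140)² + (74-236)² + (69-149)²]
d = √[961 + 26244 + 6400]
d = √33605
d ≈ 183.32


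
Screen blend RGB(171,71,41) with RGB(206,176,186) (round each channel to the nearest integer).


Screen: C = 255 - (255-A)×(255-B)/255, rounded to nearest integer
R: 255 - (255-171)×(255-206)/255 = 255 - 4116/255 ≈ 255 - 16.141 = 238.859 → 239
G: 255 - (255-71)×(255-176)/255 = 255 - 14536/255 ≈ 255 - 57.004 = 197.996 → 198
B: 255 - (255-41)×(255-186)/255 = 255 - 14766/255 ≈ 255 - 57.906 = 197.094 → 197
= RGB(239, 198, 197)


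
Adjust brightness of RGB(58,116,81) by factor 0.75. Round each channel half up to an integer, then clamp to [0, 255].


Multiply each channel by 0.75, round half up, clamp to [0, 255]
R: 58×0.75 = 43.5 → round → 44
G: 116×0.75 = 87
B: 81×0.75 = 60.75 → round → 61
= RGB(44, 87, 61)


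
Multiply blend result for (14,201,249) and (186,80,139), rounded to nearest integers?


Multiply: C = A×B/255, rounded to nearest integer
R: 14×186/255 = 2604/255 ≈ 10.212 → 10
G: 201×80/255 = 16080/255 ≈ 63.059 → 63
B: 249×139/255 = 34611/255 ≈ 135.729 → 136
= RGB(10, 63, 136)


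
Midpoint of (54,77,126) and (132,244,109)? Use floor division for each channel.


Midpoint: each channel = ⌊(C₁+C₂)/2⌋
R: ⌊(54+132)/2⌋ = 93
G: ⌊(77+244)/2⌋ = 160
B: ⌊(126+109)/2⌋ = 117
= RGB(93, 160, 117)


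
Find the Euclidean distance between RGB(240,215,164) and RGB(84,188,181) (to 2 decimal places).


d = √[(R₁-R₂)² + (G₁-G₂)² + (B₁-B₂)²]
d = √[(240-84)² + (215-188)² + (164-181)²]
d = √[24336 + 729 + 289]
d = √25354
d ≈ 159.23


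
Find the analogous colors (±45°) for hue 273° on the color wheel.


Base hue: 273°
Left analog: (273 - 45) mod 360 = 228°
Right analog: (273 + 45) mod 360 = 318°
Analogous hues = 228° and 318°


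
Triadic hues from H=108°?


Triadic: equally spaced at 120° intervals
H1 = 108°
H2 = (108 + 120) mod 360 = 228°
H3 = (108 + 240) mod 360 = 348°
Triadic = 108°, 228°, 348°


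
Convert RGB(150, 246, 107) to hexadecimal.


R = 150 → 96 (hex)
G = 246 → F6 (hex)
B = 107 → 6B (hex)
Hex = #96F66B


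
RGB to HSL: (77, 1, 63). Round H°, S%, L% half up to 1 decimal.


Normalize: R'=77/255≈0.3020, G'=1/255≈0.0039, B'=63/255≈0.2471
Max=77/255, Min=1/255, Δ=Max-Min=76/255
L = (Max+Min)/2 = (77+1)/510 = 78/510 = 0.15294… → L = 15.3%
L ≤ 0.5 → S = Δ/(Max+Min) = 76/(77+1) = 76/78 = 0.97435… → S = 97.4%
(the 1/255 factors cancel in S and H, so raw channel differences can be used)
Max is R' → H = 60 × (((G-B)/Δ) mod 6) = 60 × (((1-63)/76) mod 6)
  (-62)/76 = -0.8157…; negative, so add 6 → 5.1842…
  H = 60 × 5.1842… = 311.052…° → H = 311.1°
= HSL(311.1°, 97.4%, 15.3%)
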